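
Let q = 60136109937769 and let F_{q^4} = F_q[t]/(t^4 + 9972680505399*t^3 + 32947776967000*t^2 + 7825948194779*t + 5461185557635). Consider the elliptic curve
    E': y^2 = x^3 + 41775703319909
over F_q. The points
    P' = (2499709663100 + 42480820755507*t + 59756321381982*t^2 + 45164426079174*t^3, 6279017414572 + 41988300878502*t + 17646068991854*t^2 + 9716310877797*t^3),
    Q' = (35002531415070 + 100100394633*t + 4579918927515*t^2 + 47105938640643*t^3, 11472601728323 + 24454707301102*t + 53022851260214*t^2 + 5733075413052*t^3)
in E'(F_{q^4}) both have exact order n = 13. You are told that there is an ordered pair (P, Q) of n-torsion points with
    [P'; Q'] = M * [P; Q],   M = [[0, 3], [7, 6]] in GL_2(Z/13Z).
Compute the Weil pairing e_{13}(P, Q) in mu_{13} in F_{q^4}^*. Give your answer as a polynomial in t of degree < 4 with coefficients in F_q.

58342154763330 + 20411273493987*t + 57351911861734*t^2 + 13581817381382*t^3

Under M = [[0,3],[7,6]] in GL_2(Z/13), e_{13}(P',Q') = e_{13}(P,Q)^(0*6-3*7 mod 13).
det M = 0*6 - 3*7 = -21 = 5 (mod 13); 5^{-1} = 8 (mod 13).
Miller loop for e_{13} over F_{60136109937769^4}: bits of 13 = 1101; 3 double steps + 2 add steps, l/v at each.
Result: e(P',Q') = 59013642786641 + 47021947217451*t + 25017062539303*t^2 + 55913938678795*t^3.
Hence e(P,Q) = 58342154763330 + 20411273493987*t + 57351911861734*t^2 + 13581817381382*t^3 in F_{60136109937769^4}^*.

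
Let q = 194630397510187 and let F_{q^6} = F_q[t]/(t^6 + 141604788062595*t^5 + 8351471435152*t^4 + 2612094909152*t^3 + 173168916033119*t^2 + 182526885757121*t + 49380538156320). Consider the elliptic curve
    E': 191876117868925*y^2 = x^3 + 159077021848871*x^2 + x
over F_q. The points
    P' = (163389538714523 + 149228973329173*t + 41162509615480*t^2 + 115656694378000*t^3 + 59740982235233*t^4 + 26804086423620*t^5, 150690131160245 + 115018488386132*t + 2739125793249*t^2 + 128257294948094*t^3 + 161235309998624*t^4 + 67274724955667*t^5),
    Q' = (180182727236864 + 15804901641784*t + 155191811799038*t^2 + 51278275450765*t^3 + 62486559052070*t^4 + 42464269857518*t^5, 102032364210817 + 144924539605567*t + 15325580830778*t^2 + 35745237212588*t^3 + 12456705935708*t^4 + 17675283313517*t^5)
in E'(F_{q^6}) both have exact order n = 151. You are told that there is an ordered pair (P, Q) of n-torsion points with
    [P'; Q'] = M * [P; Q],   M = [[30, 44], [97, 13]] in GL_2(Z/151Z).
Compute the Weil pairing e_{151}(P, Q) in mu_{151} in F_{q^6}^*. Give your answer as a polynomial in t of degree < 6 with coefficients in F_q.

180298909925266 + 9756393270224*t + 72840219597802*t^2 + 114011181303839*t^3 + 122799057867834*t^4 + 147471443819690*t^5

e_{151}(aP+bQ,cP+dQ) = e_{151}(P,Q)^(ad-bc); with (a,b,c,d)=(30,44,97,13) this gives the det-151 law.
Hence e(P,Q) = e(P',Q')^{129} where 129 = 48^{-1} mod 151.
Undo Montgomery via alpha=11088524677894, beta=73792100961449: (a',b')=(44878971626351,170307781359567) over F_{194630397510187}.
n = 151 = (10010111)_2 (8 bits, wt 5); accumulate f_{151,P'}(Q'+S)/f_{151,P'}(S) along the 7-step ladder.
So e_{151}(P',Q') = 131873851438826 + 48559158711470*t + 60620368643137*t^2 + 110298435707804*t^3 + 193014931751430*t^4 + 168664672726826*t^5.
Thus e_{151}(P,Q) = 180298909925266 + 9756393270224*t + 72840219597802*t^2 + 114011181303839*t^3 + 122799057867834*t^4 + 147471443819690*t^5.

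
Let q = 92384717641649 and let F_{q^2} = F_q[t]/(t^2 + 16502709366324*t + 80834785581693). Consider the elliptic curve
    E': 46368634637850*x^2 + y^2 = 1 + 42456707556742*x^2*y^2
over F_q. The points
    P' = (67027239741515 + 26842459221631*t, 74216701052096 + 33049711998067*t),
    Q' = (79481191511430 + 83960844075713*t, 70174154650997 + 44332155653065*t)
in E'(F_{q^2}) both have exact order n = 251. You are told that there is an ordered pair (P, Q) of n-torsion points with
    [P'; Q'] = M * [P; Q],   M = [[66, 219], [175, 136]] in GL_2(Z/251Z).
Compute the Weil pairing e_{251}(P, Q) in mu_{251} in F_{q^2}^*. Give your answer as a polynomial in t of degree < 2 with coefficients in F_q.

e_{251}(aP+bQ,cP+dQ) = e_{251}(P,Q)^(ad-bc); with (a,b,c,d)=(66,219,175,136) this gives the det-251 law.
Hence e(P,Q) = e(P',Q')^{14} where 14 = 18^{-1} mod 251.
Edwards a_E,d_E -> Montgomery A=13052574855890,B=33691678765102 -> Weierstrass 28334928983401,52387125047995 via alpha=76394035460198,beta=977981770277.
Double-and-add over 11111011: 8-1 doublings, 7-1 additions; each step l_{T,T}/v_{2T} or l_{T,P'}/v at Q'+S for random S.
So e_{251}(P',Q') = 77567406659575 + 89275670443577*t.
Thus e_{251}(P,Q) = 3731880864994 + 6911026964366*t.

3731880864994 + 6911026964366*t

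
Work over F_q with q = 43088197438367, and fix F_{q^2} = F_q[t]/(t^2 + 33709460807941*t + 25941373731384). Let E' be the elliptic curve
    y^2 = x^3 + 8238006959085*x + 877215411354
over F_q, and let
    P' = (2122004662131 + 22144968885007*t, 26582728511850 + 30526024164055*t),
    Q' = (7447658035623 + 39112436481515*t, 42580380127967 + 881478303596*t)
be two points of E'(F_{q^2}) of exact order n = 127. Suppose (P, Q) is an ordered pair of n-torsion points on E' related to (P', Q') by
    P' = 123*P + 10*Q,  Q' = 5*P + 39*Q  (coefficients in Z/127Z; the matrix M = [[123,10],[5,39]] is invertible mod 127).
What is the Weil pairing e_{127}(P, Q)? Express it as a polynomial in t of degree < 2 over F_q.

The 127-Weil pairing on E[127] over F_{43088197438367} is alternating-bilinear: e_{127}(P',Q') = e_{127}(P,Q)^det(M).
So e_{127}(P,Q) = e_{127}(P',Q')^{45}, since 48*45 = 1 mod 127.
Double-and-add over 1111111: 7-1 doublings, 7-1 additions; each step l_{T,T}/v_{2T} or l_{T,P'}/v at Q'+S for random S.
f_P(D_Q)/f_Q(D_P) = 13622577459362 + 10696309070581*t.
(13622577459362 + 10696309070581*t)^{45} mod (43088197438367,f) = 30515042587010 + 40612181071311*t.

30515042587010 + 40612181071311*t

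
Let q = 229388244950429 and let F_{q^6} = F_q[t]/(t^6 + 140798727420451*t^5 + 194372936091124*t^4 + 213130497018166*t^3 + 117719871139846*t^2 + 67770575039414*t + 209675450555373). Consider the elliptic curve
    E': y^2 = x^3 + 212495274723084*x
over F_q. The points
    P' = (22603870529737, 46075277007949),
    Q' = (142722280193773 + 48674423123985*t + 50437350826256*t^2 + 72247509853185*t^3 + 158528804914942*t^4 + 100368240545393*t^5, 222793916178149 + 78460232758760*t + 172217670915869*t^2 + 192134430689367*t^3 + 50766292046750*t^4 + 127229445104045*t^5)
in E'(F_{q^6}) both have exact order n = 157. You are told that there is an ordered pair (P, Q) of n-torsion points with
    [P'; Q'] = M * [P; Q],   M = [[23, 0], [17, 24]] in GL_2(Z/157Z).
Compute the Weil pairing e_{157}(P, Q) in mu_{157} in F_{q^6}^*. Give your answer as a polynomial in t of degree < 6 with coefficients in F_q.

Under M = [[23,0],[17,24]] in GL_2(Z/157), e_{157}(P',Q') = e_{157}(P,Q)^(23*24-0*17 mod 157).
So e_{157}(P,Q) = e_{157}(P',Q')^{126}, since 81*126 = 1 mod 157.
Double-and-add over 10011101: 8-1 doublings, 5-1 additions; each step l_{T,T}/v_{2T} or l_{T,P'}/v at Q'+S for random S.
Result: e(P',Q') = 91298625077379 + 39375324265803*t + 27057292700357*t^2 + 45235992347103*t^3 + 163137947602877*t^4 + 128146636135383*t^5.
Hence e(P,Q) = 95941552297351 + 211975425221450*t + 168800234482572*t^2 + 191530073875955*t^3 + 96424214630958*t^4 + 78995183747095*t^5 in F_{229388244950429^6}^*.

95941552297351 + 211975425221450*t + 168800234482572*t^2 + 191530073875955*t^3 + 96424214630958*t^4 + 78995183747095*t^5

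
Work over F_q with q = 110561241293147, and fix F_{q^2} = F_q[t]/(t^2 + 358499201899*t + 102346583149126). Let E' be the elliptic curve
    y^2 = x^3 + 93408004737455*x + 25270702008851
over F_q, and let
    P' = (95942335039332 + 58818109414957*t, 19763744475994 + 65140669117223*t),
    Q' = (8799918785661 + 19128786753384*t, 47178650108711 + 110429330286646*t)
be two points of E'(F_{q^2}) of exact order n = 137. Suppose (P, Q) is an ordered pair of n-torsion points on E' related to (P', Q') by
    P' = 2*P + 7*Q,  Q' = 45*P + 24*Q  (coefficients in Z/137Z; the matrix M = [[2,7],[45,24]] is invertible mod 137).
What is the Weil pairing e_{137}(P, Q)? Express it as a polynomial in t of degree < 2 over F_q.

Under M = [[2,7],[45,24]] in GL_2(Z/137), e_{137}(P',Q') = e_{137}(P,Q)^(2*24-7*45 mod 137).
det(M) mod 137 = 7; its inverse in (Z/137)^* is 98 (check: 7*98 mod 137 = 1).
Miller loop for e_{137} over F_{110561241293147^2}: bits of 137 = 10001001; 7 double steps + 2 add steps, l/v at each.
So e_{137}(P',Q') = 9796912813877 + 108434094162549*t.
e_{137}(P,Q) = (9796912813877 + 108434094162549*t)^{98} = 72841222723911 + 71917367432223*t.

72841222723911 + 71917367432223*t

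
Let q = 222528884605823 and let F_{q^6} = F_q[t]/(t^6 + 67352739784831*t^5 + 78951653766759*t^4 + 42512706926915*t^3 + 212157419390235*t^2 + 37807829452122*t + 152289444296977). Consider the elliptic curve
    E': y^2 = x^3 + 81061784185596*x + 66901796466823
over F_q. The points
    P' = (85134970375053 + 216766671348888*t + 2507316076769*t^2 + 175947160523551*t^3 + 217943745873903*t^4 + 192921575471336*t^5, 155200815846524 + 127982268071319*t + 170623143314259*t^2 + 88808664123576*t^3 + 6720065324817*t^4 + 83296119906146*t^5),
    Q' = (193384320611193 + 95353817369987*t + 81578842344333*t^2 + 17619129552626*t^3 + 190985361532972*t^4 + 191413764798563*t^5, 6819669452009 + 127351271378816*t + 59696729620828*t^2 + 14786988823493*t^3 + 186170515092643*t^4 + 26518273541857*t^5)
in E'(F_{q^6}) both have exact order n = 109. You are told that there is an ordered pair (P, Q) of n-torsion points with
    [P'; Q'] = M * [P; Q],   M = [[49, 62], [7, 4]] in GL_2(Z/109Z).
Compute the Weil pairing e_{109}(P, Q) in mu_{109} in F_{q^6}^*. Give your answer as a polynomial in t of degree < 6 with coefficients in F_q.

Since e_{109}(P,P)=e_{109}(Q,Q)=1 and e_{109}(Q,P)=e_{109}(P,Q)^{-1}, expanding e_{109}(49*P + 62*Q,7*P + 4*Q) leaves e(P,Q)^det(M).
Hence e(P,Q) = e(P',Q')^{49} where 49 = 89^{-1} mod 109.
7-bit Miller (1101101) on E'/F_{222528884605823} with a'=81061784185596, b'=66901796466823: accumulate tangent/chord ratios at Q'+S and P'+S'.
So e_{109}(P',Q') = 121271205474085 + 76160116296191*t + 9157245409223*t^2 + 62015605198007*t^3 + 32166308694521*t^4 + 149546029690931*t^5.
Finally e_{109}(P,Q) = 175163814634906 + 6791062080503*t + 189755061115345*t^2 + 2430660409834*t^3 + 92135322143046*t^4 + 58731938236908*t^5.

175163814634906 + 6791062080503*t + 189755061115345*t^2 + 2430660409834*t^3 + 92135322143046*t^4 + 58731938236908*t^5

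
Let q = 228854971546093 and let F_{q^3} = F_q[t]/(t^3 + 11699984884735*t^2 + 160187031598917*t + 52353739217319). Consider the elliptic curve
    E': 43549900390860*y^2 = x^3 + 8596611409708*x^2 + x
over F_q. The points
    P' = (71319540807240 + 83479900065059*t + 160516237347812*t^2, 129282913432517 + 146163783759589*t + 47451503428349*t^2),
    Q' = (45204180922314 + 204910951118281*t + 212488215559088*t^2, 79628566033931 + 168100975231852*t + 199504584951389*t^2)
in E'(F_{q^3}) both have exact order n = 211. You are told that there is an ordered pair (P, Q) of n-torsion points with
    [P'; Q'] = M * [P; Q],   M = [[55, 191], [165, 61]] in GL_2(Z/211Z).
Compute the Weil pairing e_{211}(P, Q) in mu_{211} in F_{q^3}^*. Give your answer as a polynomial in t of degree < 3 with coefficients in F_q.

162208848952641 + 61330483439307*t + 39523944299591*t^2

The 211-Weil pairing on E[211] over F_{228854971546093} is alternating-bilinear: e_{211}(P',Q') = e_{211}(P,Q)^det(M).
det(M) mod 211 = 114; its inverse in (Z/211)^* is 87 (check: 114*87 mod 211 = 1).
Set x_W=54751500625784*u+99453811720613, y_W=54751500625784*v; then E': y_W^2=x_W^3+71119390465524*x_W+27602491553297.
Miller loop for e_{211} over F_{228854971546093^3}: bits of 211 = 11010011; 7 double steps + 4 add steps, l/v at each.
f_P(D_Q)/f_Q(D_P) = 156341536914149 + 199417105807628*t + 167295123001748*t^2.
Raise to 87: e(P,Q) = 162208848952641 + 61330483439307*t + 39523944299591*t^2 in mu_{211}.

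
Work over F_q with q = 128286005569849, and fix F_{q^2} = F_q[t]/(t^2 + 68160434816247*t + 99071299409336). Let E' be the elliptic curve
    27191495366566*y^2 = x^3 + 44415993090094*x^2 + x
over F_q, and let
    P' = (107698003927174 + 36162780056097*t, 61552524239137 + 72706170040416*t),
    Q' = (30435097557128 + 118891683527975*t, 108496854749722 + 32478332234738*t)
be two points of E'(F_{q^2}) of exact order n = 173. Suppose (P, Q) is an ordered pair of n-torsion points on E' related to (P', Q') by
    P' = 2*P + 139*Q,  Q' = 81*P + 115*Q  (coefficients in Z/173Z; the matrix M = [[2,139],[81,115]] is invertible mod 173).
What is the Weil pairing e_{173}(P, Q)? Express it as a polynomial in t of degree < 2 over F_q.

57903404953569 + 37483451968406*t

e_{173} is bilinear + alternating on E[173], so e_{173}(2*P + 139*Q, 81*P + 115*Q) = e_{173}(P,Q)^(2*115-139*81).
det M = 2*115 - 139*81 = -11029 = 43 (mod 173); 43^{-1} = 169 (mod 173).
Set x_W=45869973184661*u+73578201442384, y_W=45869973184661*v; then E': y_W^2=x_W^3+5108703155065*x_W+39470834827957.
Double-and-add over 10101101: 8-1 doublings, 5-1 additions; each step l_{T,T}/v_{2T} or l_{T,P'}/v at Q'+S for random S.
Miller gives e_{173}(P',Q') = 48531230276825 + 126853788433283*t in F_{128286005569849^2}.
Finally e_{173}(P,Q) = 57903404953569 + 37483451968406*t.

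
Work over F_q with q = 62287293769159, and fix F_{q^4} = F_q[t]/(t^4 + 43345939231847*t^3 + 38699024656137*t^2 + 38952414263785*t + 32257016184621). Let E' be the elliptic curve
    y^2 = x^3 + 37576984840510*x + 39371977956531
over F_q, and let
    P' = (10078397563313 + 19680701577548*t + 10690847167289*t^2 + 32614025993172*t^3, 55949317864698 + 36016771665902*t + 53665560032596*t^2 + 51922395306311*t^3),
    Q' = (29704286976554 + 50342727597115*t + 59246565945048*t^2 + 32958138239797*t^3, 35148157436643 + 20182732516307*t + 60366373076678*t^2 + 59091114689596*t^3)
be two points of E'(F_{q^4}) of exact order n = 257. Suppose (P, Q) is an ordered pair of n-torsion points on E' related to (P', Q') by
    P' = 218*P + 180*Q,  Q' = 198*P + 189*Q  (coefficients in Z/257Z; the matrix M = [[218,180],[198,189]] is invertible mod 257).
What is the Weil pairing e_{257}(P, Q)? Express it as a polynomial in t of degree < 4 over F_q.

6208976184994 + 62237372353681*t + 14134049579408*t^2 + 57137183446242*t^3

The 257-Weil pairing on E[257] over F_{62287293769159} is alternating-bilinear: e_{257}(P',Q') = e_{257}(P,Q)^det(M).
det(M) mod 257 = 165; its inverse in (Z/257)^* is 81 (check: 165*81 mod 257 = 1).
Miller loop for e_{257} over F_{62287293769159^4}: bits of 257 = 100000001; 8 double steps + 1 add steps, l/v at each.
Result: e(P',Q') = 50397914599664 + 53188806787237*t + 1616429125087*t^2 + 59498337463999*t^3.
Thus e_{257}(P,Q) = 6208976184994 + 62237372353681*t + 14134049579408*t^2 + 57137183446242*t^3.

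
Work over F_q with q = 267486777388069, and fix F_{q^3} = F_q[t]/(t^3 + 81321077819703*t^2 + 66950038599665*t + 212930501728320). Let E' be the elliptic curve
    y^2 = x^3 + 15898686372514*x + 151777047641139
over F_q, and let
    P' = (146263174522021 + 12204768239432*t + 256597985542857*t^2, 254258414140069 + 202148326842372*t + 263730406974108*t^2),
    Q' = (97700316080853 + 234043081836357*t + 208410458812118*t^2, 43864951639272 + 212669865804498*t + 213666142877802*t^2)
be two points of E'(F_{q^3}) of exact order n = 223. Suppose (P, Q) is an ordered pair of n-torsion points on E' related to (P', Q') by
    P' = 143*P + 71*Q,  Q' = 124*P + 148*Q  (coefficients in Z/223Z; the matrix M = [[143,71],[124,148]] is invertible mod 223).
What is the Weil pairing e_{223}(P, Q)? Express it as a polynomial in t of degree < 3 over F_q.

e_{223}(aP+bQ,cP+dQ) = e_{223}(P,Q)^(ad-bc); with (a,b,c,d)=(143,71,124,148) this gives the det-223 law.
143*148 - 71*124 = 12360; reduced mod 223: det = 95, inverse 54.
Double-and-add over 11011111: 8-1 doublings, 7-1 additions; each step l_{T,T}/v_{2T} or l_{T,P'}/v at Q'+S for random S.
So e_{223}(P',Q') = 202092216314666 + 190891487805824*t + 262208345968276*t^2.
e_{223}(P,Q) = (202092216314666 + 190891487805824*t + 262208345968276*t^2)^{54} = 126405292446959 + 106500865292052*t + 47791599033017*t^2.

126405292446959 + 106500865292052*t + 47791599033017*t^2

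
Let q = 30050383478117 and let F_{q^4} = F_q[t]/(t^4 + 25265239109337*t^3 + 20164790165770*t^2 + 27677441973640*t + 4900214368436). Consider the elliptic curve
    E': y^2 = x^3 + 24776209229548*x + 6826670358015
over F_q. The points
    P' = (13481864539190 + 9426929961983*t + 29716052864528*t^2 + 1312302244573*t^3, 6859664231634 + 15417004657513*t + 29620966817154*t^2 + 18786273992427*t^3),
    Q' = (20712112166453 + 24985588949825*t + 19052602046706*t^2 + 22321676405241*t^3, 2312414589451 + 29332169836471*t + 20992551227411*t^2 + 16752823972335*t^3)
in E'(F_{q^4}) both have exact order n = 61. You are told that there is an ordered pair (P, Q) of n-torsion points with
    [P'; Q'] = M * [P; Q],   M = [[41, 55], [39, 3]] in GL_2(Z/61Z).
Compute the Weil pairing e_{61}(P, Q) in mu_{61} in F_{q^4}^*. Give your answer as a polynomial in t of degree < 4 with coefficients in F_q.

12855131036963 + 26778012302173*t + 13015772661908*t^2 + 2030195072154*t^3

The 61-Weil pairing on E[61] over F_{30050383478117} is alternating-bilinear: e_{61}(P',Q') = e_{61}(P,Q)^det(M).
Hence e(P,Q) = e(P',Q')^{27} where 27 = 52^{-1} mod 61.
Miller loop for e_{61} over F_{30050383478117^4}: bits of 61 = 111101; 5 double steps + 4 add steps, l/v at each.
So e_{61}(P',Q') = 17783400051154 + 6965058148185*t + 24739759836765*t^2 + 368335471380*t^3.
Raise to 27: e(P,Q) = 12855131036963 + 26778012302173*t + 13015772661908*t^2 + 2030195072154*t^3 in mu_{61}.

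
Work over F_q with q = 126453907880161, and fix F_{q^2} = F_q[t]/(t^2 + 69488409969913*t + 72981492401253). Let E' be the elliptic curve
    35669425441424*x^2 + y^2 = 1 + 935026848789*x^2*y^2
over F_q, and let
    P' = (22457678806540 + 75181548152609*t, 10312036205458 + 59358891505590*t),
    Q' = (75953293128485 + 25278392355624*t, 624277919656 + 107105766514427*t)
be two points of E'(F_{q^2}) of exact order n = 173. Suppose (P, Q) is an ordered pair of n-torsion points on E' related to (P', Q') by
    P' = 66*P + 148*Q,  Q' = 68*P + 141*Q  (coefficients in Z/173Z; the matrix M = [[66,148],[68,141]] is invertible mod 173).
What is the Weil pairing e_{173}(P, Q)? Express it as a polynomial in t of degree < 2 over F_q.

63242789609497 + 78430500537106*t

Alternating bilinearity on E[173] (values in mu_{173} in F_{126453907880161^2}) gives e(P',Q') = e(P,Q)^det(M).
det(M) mod 173 = 107; its inverse in (Z/173)^* is 76 (check: 107*76 mod 173 = 1).
Edwards->Montgomery: u=(1+y)/(1-y), v=u/x -> 66818635581430v^2=u^3+50157691712128u^2+u; then x_W=40297076618199u+27176393361729: y^2=x^3+15473408744225*x+95864182652312.
Build f_{173,P'} and f_{173,Q'} via the 8-bit ladder of 173=10101101_2; evaluate at shifted divisors; quotient in F_{126453907880161^2}.
e_{173}(P',Q') = 81364413946593 + 15147365124354*t.
e_{173}(P,Q) = (81364413946593 + 15147365124354*t)^{76} = 63242789609497 + 78430500537106*t.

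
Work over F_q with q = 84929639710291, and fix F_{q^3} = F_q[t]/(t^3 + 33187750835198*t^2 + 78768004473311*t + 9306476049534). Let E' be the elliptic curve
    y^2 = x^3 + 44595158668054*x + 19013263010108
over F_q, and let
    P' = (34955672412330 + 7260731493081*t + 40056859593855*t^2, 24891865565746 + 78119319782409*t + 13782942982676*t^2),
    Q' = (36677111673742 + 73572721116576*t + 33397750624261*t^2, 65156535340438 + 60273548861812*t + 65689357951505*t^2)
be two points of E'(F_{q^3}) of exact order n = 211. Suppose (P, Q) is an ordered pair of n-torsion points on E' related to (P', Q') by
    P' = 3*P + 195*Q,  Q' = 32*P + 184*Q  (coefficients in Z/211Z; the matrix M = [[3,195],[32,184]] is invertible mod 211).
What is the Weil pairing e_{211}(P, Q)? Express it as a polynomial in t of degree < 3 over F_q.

Under M = [[3,195],[32,184]] in GL_2(Z/211), e_{211}(P',Q') = e_{211}(P,Q)^(3*184-195*32 mod 211).
Hence e(P,Q) = e(P',Q')^{47} where 47 = 9^{-1} mod 211.
Double-and-add over 11010011: 8-1 doublings, 5-1 additions; each step l_{T,T}/v_{2T} or l_{T,P'}/v at Q'+S for random S.
Result: e(P',Q') = 3582192451999 + 43365291473630*t + 78049015802112*t^2.
(3582192451999 + 43365291473630*t + 78049015802112*t^2)^{47} mod (84929639710291,f) = 5920495883359 + 35761491624405*t + 20019711119390*t^2.

5920495883359 + 35761491624405*t + 20019711119390*t^2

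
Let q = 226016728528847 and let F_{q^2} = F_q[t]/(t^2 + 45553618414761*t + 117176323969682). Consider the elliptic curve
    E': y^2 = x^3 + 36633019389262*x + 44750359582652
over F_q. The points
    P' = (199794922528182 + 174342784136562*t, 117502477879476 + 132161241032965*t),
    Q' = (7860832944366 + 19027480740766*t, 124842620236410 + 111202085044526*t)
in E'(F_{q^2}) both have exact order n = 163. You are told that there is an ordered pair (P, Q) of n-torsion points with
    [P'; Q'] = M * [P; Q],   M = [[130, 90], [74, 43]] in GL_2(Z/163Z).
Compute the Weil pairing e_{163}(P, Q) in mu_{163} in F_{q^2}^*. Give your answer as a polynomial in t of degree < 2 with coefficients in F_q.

165943930285699 + 195638407101604*t

e_{163}(aP+bQ,cP+dQ) = e_{163}(P,Q)^(ad-bc); with (a,b,c,d)=(130,90,74,43) this gives the det-163 law.
130*43 - 90*74 = -1070; reduced mod 163: det = 71, inverse 62.
Double-and-add over 10100011: 8-1 doublings, 4-1 additions; each step l_{T,T}/v_{2T} or l_{T,P'}/v at Q'+S for random S.
f_P(D_Q)/f_Q(D_P) = 206866928949473 + 96099456702312*t.
e_{163}(P,Q) = (206866928949473 + 96099456702312*t)^{62} = 165943930285699 + 195638407101604*t.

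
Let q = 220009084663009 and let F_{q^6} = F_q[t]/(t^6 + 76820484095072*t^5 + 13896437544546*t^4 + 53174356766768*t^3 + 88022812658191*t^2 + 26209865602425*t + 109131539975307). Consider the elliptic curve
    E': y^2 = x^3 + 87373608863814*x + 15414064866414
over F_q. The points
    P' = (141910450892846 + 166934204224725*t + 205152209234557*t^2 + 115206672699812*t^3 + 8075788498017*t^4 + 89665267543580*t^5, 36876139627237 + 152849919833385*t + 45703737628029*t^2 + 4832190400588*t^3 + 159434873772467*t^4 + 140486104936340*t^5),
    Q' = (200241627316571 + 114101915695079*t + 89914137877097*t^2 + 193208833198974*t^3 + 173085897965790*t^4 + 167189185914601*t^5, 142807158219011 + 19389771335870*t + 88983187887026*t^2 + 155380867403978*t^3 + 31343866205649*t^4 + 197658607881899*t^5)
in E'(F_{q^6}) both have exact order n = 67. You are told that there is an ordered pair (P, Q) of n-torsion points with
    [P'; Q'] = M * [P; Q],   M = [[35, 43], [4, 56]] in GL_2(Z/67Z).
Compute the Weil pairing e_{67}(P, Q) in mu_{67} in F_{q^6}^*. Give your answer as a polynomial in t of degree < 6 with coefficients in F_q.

The 67-Weil pairing on E[67] over F_{220009084663009} is alternating-bilinear: e_{67}(P',Q') = e_{67}(P,Q)^det(M).
Hence e(P,Q) = e(P',Q')^{51} where 51 = 46^{-1} mod 67.
Build f_{67,P'} and f_{67,Q'} via the 7-bit ladder of 67=1000011_2; evaluate at shifted divisors; quotient in F_{220009084663009^6}.
e_{67}(P',Q') = 150712677661694 + 77235707807900*t + 27913675612339*t^2 + 86716844435270*t^3 + 90754395887849*t^4 + 94826884677310*t^5.
Thus e_{67}(P,Q) = 95681717205462 + 202007033158599*t + 186343589803027*t^2 + 146421790861321*t^3 + 94527244318151*t^4 + 75345846781968*t^5.

95681717205462 + 202007033158599*t + 186343589803027*t^2 + 146421790861321*t^3 + 94527244318151*t^4 + 75345846781968*t^5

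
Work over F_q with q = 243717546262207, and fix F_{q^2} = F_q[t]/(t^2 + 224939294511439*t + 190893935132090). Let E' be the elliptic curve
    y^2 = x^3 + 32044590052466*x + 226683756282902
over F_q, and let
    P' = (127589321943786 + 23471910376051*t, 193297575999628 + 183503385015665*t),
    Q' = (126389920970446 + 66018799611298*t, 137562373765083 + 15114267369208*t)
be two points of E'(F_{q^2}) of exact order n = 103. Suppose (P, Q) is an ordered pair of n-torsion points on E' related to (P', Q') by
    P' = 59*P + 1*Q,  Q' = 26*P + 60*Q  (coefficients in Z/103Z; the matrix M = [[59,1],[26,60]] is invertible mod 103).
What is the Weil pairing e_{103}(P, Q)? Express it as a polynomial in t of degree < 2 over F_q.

e_{103}(aP+bQ,cP+dQ) = e_{103}(P,Q)^(ad-bc); with (a,b,c,d)=(59,1,26,60) this gives the det-103 law.
59*60 - 1*26 = 3514; reduced mod 103: det = 12, inverse 43.
Run Miller on y^2=x^3+32044590052466*x+226683756282902 over F_{243717546262207}: ladder 1100111 (7 bits); e = f_P(D_Q)/f_Q(D_P).
f_P(D_Q)/f_Q(D_P) = 34345389965194 + 211725403755587*t.
Hence e(P,Q) = 89357196009167 + 231488650480084*t in F_{243717546262207^2}^*.

89357196009167 + 231488650480084*t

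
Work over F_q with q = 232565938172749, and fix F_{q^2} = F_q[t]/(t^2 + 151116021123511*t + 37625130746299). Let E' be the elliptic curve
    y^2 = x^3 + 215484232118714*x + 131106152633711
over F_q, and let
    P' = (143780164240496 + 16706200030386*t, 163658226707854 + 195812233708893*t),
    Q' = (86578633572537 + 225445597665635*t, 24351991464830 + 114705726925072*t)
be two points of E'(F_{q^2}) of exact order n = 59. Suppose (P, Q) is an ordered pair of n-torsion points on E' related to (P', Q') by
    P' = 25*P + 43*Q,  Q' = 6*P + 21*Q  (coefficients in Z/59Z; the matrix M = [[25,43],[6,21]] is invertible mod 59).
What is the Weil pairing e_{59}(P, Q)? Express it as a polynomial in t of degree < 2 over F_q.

144978879018742 + 44524271300203*t

Since e_{59}(P,P)=e_{59}(Q,Q)=1 and e_{59}(Q,P)=e_{59}(P,Q)^{-1}, expanding e_{59}(25*P + 43*Q,6*P + 21*Q) leaves e(P,Q)^det(M).
So e_{59}(P,Q) = e_{59}(P',Q')^{40}, since 31*40 = 1 mod 59.
Run Miller on y^2=x^3+215484232118714*x+131106152633711 over F_{232565938172749}: ladder 111011 (6 bits); e = f_P(D_Q)/f_Q(D_P).
Miller gives e_{59}(P',Q') = 88093638341350 + 98883814971540*t in F_{232565938172749^2}.
Thus e_{59}(P,Q) = 144978879018742 + 44524271300203*t.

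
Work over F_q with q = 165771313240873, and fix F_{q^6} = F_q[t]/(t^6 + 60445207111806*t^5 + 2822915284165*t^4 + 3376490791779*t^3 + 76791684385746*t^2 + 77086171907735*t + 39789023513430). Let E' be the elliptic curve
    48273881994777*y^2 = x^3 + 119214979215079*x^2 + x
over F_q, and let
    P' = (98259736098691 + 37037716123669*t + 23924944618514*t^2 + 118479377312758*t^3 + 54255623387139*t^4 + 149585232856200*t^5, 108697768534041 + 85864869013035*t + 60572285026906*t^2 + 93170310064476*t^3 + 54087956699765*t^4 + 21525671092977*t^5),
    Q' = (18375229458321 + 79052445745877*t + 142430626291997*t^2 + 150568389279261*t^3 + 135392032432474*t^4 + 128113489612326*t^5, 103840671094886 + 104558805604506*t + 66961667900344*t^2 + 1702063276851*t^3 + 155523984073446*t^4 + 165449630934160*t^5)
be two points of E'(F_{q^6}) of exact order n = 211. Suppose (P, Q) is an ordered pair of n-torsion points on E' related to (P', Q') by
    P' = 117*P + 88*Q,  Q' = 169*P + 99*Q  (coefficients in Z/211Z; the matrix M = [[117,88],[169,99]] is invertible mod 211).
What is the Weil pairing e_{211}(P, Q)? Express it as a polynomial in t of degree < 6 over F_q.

113638378587692 + 162835851073486*t + 127712880018404*t^2 + 95681650763511*t^3 + 87098272158861*t^4 + 149365080039266*t^5

The 211-Weil pairing on E[211] over F_{165771313240873} is alternating-bilinear: e_{211}(P',Q') = e_{211}(P,Q)^det(M).
det M = 117*99 - 88*169 = -3289 = 87 (mod 211); 87^{-1} = 114 (mod 211).
Montgomery->Weierstrass: x_W = 59373541599940*x+34871658226327, y_W=59373541599940*y on F_{165771313240873}; lands on y^2=x^3+79087164988550*x+93267121114684.
Miller loop for e_{211} over F_{165771313240873^6}: bits of 211 = 11010011; 7 double steps + 4 add steps, l/v at each.
e_{211}(P',Q') = 150424705634156 + 102653147569716*t + 136439003193138*t^2 + 10583255261788*t^3 + 151421161755813*t^4 + 98165662213954*t^5.
Thus e_{211}(P,Q) = 113638378587692 + 162835851073486*t + 127712880018404*t^2 + 95681650763511*t^3 + 87098272158861*t^4 + 149365080039266*t^5.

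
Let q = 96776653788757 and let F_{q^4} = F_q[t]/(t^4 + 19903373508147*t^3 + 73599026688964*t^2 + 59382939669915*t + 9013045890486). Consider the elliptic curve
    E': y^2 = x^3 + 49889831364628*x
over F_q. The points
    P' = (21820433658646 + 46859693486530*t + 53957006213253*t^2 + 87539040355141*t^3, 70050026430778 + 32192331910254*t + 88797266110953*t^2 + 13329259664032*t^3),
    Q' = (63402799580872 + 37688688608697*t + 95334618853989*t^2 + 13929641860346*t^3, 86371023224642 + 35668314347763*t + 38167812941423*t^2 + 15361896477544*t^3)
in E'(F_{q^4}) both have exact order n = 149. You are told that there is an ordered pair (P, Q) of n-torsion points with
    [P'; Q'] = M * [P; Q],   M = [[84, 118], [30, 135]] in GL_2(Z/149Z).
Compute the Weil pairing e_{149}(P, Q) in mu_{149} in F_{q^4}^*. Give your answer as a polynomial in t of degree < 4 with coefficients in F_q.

38452170370740 + 4011831994397*t + 32098597629331*t^2 + 41202758357852*t^3

The 149-Weil pairing on E[149] over F_{96776653788757} is alternating-bilinear: e_{149}(P',Q') = e_{149}(P,Q)^det(M).
So e_{149}(P,Q) = e_{149}(P',Q')^{43}, since 52*43 = 1 mod 149.
Miller loop for e_{149} over F_{96776653788757^4}: bits of 149 = 10010101; 7 double steps + 3 add steps, l/v at each.
The quotient is 27061054048832 + 24131583942165*t + 92712420754585*t^2 + 1319237851956*t^3.
e_{149}(P,Q) = (27061054048832 + 24131583942165*t + 92712420754585*t^2 + 1319237851956*t^3)^{43} = 38452170370740 + 4011831994397*t + 32098597629331*t^2 + 41202758357852*t^3.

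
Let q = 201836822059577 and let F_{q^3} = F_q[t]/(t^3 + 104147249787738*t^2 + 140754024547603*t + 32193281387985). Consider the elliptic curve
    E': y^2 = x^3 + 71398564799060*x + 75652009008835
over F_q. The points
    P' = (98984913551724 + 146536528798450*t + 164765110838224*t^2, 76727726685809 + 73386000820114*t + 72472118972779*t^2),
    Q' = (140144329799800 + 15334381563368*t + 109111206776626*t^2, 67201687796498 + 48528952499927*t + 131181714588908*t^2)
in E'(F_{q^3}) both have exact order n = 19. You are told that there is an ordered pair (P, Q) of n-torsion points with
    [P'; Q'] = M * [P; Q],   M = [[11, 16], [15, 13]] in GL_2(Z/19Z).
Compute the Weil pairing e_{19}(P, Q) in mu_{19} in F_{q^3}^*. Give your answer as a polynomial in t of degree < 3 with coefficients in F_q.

The 19-Weil pairing on E[19] over F_{201836822059577} is alternating-bilinear: e_{19}(P',Q') = e_{19}(P,Q)^det(M).
det M = 11*13 - 16*15 = -97 = 17 (mod 19); 17^{-1} = 9 (mod 19).
Miller loop for e_{19} over F_{201836822059577^3}: bits of 19 = 10011; 4 double steps + 2 add steps, l/v at each.
Result: e(P',Q') = 50652110835727 + 154685140084855*t + 117294969656057*t^2.
Thus e_{19}(P,Q) = 114542840224423 + 129817103094490*t + 122083285334675*t^2.

114542840224423 + 129817103094490*t + 122083285334675*t^2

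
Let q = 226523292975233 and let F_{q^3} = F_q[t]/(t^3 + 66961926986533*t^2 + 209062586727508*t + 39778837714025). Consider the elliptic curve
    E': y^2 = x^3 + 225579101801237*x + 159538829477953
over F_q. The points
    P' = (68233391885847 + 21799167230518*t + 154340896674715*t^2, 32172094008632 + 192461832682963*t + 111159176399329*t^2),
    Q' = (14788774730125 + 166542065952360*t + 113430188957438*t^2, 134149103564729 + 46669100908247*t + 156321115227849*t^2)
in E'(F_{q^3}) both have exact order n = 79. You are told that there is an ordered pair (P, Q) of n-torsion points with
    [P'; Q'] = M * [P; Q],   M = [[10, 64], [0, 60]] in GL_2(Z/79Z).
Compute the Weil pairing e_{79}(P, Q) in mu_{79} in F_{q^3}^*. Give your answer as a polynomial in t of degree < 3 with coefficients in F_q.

e_{79}(aP+bQ,cP+dQ) = e_{79}(P,Q)^(ad-bc); with (a,b,c,d)=(10,64,0,60) this gives the det-79 law.
det(M) mod 79 = 47; its inverse in (Z/79)^* is 37 (check: 47*37 mod 79 = 1).
n = 79 = (1001111)_2 (7 bits, wt 5); accumulate f_{79,P'}(Q'+S)/f_{79,P'}(S) along the 6-step ladder.
e_{79}(P',Q') = 214593148631727 + 3883323135073*t + 31522884363781*t^2.
Finally e_{79}(P,Q) = 32004474288626 + 120370245005327*t + 183639635617000*t^2.

32004474288626 + 120370245005327*t + 183639635617000*t^2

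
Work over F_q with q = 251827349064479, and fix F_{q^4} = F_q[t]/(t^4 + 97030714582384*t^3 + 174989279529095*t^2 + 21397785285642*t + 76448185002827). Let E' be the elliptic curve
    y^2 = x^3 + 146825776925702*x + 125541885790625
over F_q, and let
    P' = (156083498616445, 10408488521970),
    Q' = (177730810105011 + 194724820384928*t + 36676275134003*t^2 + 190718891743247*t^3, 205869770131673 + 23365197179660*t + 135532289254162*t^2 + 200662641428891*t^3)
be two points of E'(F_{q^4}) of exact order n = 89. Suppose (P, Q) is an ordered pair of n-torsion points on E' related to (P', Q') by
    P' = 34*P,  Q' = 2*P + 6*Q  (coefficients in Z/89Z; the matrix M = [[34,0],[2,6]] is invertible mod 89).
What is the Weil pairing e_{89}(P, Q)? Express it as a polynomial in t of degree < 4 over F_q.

Alternating bilinearity on E[89] (values in mu_{89} in F_{251827349064479^4}) gives e(P',Q') = e(P,Q)^det(M).
det M = 34*6 - 0*2 = 204 = 26 (mod 89); 26^{-1} = 24 (mod 89).
Build f_{89,P'} and f_{89,Q'} via the 7-bit ladder of 89=1011001_2; evaluate at shifted divisors; quotient in F_{251827349064479^4}.
Miller gives e_{89}(P',Q') = 243205011991076 + 59463295736911*t + 161809970552470*t^2 + 124410475982891*t^3 in F_{251827349064479^4}.
e_{89}(P,Q) = (243205011991076 + 59463295736911*t + 161809970552470*t^2 + 124410475982891*t^3)^{24} = 163243412004678 + 239420688688555*t + 143186056454189*t^2 + 72565979480122*t^3.

163243412004678 + 239420688688555*t + 143186056454189*t^2 + 72565979480122*t^3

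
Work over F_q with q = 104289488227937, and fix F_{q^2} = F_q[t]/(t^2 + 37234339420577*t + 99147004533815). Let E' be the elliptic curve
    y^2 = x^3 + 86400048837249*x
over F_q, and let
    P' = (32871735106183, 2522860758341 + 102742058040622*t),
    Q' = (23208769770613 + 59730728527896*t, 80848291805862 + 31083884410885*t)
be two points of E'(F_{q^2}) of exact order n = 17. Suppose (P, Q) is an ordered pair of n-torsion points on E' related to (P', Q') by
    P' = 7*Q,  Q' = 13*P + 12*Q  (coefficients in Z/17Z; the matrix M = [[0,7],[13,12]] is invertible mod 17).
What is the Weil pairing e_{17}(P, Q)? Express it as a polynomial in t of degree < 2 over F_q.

68015870710013 + 22463033634130*t

e_{17}(aP+bQ,cP+dQ) = e_{17}(P,Q)^(ad-bc); with (a,b,c,d)=(0,7,13,12) this gives the det-17 law.
So e_{17}(P,Q) = e_{17}(P',Q')^{14}, since 11*14 = 1 mod 17.
Double-and-add over 10001: 5-1 doublings, 2-1 additions; each step l_{T,T}/v_{2T} or l_{T,P'}/v at Q'+S for random S.
Result: e(P',Q') = 90826584480507 + 61757283734555*t.
e_{17}(P,Q) = (90826584480507 + 61757283734555*t)^{14} = 68015870710013 + 22463033634130*t.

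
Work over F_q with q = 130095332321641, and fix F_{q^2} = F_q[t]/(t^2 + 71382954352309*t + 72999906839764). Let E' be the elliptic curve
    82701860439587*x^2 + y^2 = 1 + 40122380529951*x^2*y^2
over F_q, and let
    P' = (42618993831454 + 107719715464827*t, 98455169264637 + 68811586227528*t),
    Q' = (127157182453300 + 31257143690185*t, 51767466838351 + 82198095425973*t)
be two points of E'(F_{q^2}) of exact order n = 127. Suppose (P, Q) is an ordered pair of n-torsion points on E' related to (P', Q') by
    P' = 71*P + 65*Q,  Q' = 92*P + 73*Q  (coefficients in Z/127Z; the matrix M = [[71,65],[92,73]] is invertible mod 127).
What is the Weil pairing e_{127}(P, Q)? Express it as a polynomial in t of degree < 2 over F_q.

Alternating bilinearity on E[127] (values in mu_{127} in F_{130095332321641^2}) gives e(P',Q') = e(P,Q)^det(M).
det M = 71*73 - 65*92 = -797 = 92 (mod 127); 92^{-1} = 29 (mod 127).
Edwards a_E,d_E -> Montgomery A=4126674844056,B=89183283789176 -> Weierstrass 92653728541019,46716901070949 via alpha=107200928376017,beta=10644869977409.
Run Miller on y^2=x^3+92653728541019*x+46716901070949 over F_{130095332321641}: ladder 1111111 (7 bits); e = f_P(D_Q)/f_Q(D_P).
Result: e(P',Q') = 74015671308789 + 68332074043311*t.
Finally e_{127}(P,Q) = 5327979678263 + 31268443526829*t.

5327979678263 + 31268443526829*t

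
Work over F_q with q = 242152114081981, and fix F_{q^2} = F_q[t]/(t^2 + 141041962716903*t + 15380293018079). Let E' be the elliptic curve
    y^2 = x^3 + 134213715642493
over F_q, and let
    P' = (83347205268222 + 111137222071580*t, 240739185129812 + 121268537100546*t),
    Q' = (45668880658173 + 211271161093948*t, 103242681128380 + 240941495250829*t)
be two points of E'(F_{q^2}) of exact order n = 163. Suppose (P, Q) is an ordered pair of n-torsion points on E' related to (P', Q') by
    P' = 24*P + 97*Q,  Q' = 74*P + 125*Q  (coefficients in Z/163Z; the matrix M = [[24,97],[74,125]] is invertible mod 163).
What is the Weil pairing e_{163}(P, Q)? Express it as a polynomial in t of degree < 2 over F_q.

193775688265331 + 91160984983989*t

e_{163} is bilinear + alternating on E[163], so e_{163}(24*P + 97*Q, 74*P + 125*Q) = e_{163}(P,Q)^(24*125-97*74).
So e_{163}(P,Q) = e_{163}(P',Q')^{144}, since 60*144 = 1 mod 163.
n = 163 = (10100011)_2 (8 bits, wt 4); accumulate f_{163,P'}(Q'+S)/f_{163,P'}(S) along the 7-step ladder.
f_P(D_Q)/f_Q(D_P) = 168843750430101 + 55232612308419*t.
Thus e_{163}(P,Q) = 193775688265331 + 91160984983989*t.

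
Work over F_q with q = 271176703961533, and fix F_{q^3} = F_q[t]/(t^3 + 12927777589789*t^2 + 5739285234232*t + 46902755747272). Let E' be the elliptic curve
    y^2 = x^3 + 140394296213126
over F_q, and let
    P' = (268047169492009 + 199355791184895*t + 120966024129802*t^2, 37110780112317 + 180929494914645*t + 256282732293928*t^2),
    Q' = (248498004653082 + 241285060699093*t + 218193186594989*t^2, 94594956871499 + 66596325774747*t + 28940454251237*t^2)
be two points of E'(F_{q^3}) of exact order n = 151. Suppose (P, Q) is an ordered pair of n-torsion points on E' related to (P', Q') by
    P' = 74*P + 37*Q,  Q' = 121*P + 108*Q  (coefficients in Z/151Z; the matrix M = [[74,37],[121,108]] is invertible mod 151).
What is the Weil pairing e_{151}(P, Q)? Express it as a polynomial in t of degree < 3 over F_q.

Since e_{151}(P,P)=e_{151}(Q,Q)=1 and e_{151}(Q,P)=e_{151}(P,Q)^{-1}, expanding e_{151}(74*P + 37*Q,121*P + 108*Q) leaves e(P,Q)^det(M).
Inverting 42 mod 151: 18. Thus e_{151}(P,Q) = e(P',Q')^{18}.
n = 151 = (10010111)_2 (8 bits, wt 5); accumulate f_{151,P'}(Q'+S)/f_{151,P'}(S) along the 7-step ladder.
Miller gives e_{151}(P',Q') = 73505911333113 + 181734705355515*t + 162798228339209*t^2 in F_{271176703961533^3}.
Hence e(P,Q) = 27862200758387 + 216271463996981*t + 72050986120785*t^2 in F_{271176703961533^3}^*.

27862200758387 + 216271463996981*t + 72050986120785*t^2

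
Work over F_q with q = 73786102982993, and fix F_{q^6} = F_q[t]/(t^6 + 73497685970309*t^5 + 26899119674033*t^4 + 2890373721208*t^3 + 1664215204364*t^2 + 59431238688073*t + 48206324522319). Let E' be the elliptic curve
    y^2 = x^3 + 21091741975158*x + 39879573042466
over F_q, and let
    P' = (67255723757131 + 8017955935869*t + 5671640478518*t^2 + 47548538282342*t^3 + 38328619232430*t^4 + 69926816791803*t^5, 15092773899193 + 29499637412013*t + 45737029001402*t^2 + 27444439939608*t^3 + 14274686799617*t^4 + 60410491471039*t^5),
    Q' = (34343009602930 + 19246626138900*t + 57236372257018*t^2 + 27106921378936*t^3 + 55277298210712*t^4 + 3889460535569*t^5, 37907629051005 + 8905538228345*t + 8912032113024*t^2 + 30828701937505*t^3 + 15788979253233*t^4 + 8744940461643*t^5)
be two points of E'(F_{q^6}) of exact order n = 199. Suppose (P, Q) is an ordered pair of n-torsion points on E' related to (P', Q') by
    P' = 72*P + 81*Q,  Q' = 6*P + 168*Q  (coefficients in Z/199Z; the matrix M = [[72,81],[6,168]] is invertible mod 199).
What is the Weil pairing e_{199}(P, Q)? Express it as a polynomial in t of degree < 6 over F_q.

e_{199}(aP+bQ,cP+dQ) = e_{199}(P,Q)^(ad-bc); with (a,b,c,d)=(72,81,6,168) this gives the det-199 law.
Hence e(P,Q) = e(P',Q')^{120} where 120 = 68^{-1} mod 199.
8-bit Miller (11000111) on E'/F_{73786102982993} with a'=21091741975158, b'=39879573042466: accumulate tangent/chord ratios at Q'+S and P'+S'.
Result: e(P',Q') = 18596388394032 + 61865947581881*t + 68084163269162*t^2 + 70083556331459*t^3 + 54865826117476*t^4 + 36092917647842*t^5.
Raise to 120: e(P,Q) = 1756888583794 + 34185056049623*t + 25751712196267*t^2 + 8278763413306*t^3 + 3186399851409*t^4 + 48233488979386*t^5 in mu_{199}.

1756888583794 + 34185056049623*t + 25751712196267*t^2 + 8278763413306*t^3 + 3186399851409*t^4 + 48233488979386*t^5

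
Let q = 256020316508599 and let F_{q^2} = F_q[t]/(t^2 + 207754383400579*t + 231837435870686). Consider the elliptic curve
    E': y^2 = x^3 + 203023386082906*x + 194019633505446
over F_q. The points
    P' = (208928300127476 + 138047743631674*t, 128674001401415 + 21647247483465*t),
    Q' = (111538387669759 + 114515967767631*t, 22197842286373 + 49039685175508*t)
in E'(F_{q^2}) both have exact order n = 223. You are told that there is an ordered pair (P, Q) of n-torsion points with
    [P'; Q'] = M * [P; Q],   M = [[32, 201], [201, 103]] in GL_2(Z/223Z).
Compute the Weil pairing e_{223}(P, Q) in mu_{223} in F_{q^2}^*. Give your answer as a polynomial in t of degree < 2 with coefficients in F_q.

e_{223} is bilinear + alternating on E[223], so e_{223}(32*P + 201*Q, 201*P + 103*Q) = e_{223}(P,Q)^(32*103-201*201).
32*103 - 201*201 = -37105; reduced mod 223: det = 136, inverse 41.
Build f_{223,P'} and f_{223,Q'} via the 8-bit ladder of 223=11011111_2; evaluate at shifted divisors; quotient in F_{256020316508599^2}.
e_{223}(P',Q') = 29027634939778 + 174890751769325*t.
Finally e_{223}(P,Q) = 209986117493883 + 79623715230263*t.

209986117493883 + 79623715230263*t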